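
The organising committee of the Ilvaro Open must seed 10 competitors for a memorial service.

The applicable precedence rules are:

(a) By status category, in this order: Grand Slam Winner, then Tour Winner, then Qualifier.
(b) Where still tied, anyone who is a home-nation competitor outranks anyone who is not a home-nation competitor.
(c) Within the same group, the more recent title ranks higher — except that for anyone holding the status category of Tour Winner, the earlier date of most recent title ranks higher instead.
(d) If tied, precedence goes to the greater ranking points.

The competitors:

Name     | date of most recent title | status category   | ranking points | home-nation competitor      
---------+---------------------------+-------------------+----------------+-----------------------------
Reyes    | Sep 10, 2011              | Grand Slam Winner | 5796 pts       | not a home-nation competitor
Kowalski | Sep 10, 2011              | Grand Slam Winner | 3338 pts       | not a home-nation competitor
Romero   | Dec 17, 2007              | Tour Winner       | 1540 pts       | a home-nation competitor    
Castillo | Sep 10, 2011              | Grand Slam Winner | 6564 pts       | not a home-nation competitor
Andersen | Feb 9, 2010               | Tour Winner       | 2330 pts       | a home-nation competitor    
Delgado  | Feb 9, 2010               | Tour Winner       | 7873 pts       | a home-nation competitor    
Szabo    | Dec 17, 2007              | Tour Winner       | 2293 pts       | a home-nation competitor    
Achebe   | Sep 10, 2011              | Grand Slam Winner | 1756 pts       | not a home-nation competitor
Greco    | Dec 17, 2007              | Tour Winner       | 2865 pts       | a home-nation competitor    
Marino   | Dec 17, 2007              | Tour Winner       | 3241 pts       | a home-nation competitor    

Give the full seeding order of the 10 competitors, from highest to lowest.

Castillo, Reyes, Kowalski, Achebe, Marino, Greco, Szabo, Romero, Delgado, Andersen

By status category: Castillo, Reyes, Kowalski and Achebe (Grand Slam Winner); then Marino, Greco, Szabo, Romero, Delgado and Andersen (Tour Winner).
Castillo, Reyes, Kowalski and Achebe are each not a home-nation competitor, so the next rule applies.
Castillo, Reyes, Kowalski and Achebe all have date of most recent title Sep 10, 2011, so the next rule applies.
Among Castillo, Reyes, Kowalski and Achebe, by ranking points (higher first): Castillo (6564 pts) before Reyes (5796 pts) before Kowalski (3338 pts) before Achebe (1756 pts).
Marino, Greco, Szabo, Romero, Delgado and Andersen are each a home-nation competitor, so the next rule applies.
Among Marino, Greco, Szabo, Romero, Delgado and Andersen, by date of most recent title (earlier first) (reversed rule for this group): Marino, Greco, Szabo and Romero (Dec 17, 2007) before Delgado and Andersen (Feb 9, 2010).
Among Marino, Greco, Szabo and Romero, by ranking points (higher first): Marino (3241 pts) before Greco (2865 pts) before Szabo (2293 pts) before Romero (1540 pts).
Among Delgado and Andersen, by ranking points (higher first): Delgado (7873 pts) before Andersen (2330 pts).
Full order: Castillo, Reyes, Kowalski, Achebe, Marino, Greco, Szabo, Romero, Delgado, Andersen.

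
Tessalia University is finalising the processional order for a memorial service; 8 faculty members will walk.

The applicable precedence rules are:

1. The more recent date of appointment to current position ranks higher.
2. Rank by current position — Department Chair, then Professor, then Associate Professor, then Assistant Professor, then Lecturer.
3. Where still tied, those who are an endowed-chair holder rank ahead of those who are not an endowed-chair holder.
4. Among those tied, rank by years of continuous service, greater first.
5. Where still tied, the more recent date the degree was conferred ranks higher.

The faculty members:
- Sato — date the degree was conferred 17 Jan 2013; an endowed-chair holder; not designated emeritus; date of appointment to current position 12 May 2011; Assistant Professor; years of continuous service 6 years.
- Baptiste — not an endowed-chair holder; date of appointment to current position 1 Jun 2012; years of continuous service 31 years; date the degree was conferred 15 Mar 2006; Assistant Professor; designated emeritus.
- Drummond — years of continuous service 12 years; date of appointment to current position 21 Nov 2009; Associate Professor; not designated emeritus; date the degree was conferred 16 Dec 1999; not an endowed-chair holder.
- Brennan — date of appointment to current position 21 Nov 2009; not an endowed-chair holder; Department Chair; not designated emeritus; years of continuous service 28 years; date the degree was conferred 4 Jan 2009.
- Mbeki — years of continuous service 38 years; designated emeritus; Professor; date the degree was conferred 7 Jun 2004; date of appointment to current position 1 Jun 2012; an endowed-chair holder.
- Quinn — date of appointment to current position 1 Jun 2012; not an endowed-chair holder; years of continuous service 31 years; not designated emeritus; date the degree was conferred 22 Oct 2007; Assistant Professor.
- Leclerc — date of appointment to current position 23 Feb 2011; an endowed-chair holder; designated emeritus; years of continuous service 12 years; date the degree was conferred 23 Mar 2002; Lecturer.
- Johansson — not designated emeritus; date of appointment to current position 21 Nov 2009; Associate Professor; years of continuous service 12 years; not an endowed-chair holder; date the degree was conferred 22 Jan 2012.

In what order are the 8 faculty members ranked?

By date of appointment to current position (later first): Mbeki, Quinn and Baptiste (each 1 Jun 2012); then Sato (12 May 2011); then Leclerc (23 Feb 2011); then Brennan, Johansson and Drummond (each 21 Nov 2009).
Among Mbeki, Quinn and Baptiste, by current position: Mbeki (Professor) before Quinn and Baptiste (Assistant Professor).
Quinn and Baptiste are each not an endowed-chair holder, so the next rule applies.
Quinn and Baptiste both have years of continuous service 31 years, so the next rule applies.
Among Quinn and Baptiste, by date the degree was conferred (later first): Quinn (22 Oct 2007) before Baptiste (15 Mar 2006).
Among Brennan, Johansson and Drummond, by current position: Brennan (Department Chair) before Johansson and Drummond (Associate Professor).
Johansson and Drummond are each not an endowed-chair holder, so the next rule applies.
Johansson and Drummond both have years of continuous service 12 years, so the next rule applies.
Among Johansson and Drummond, by date the degree was conferred (later first): Johansson (22 Jan 2012) before Drummond (16 Dec 1999).
Full order: Mbeki, Quinn, Baptiste, Sato, Leclerc, Brennan, Johansson, Drummond.

Mbeki, Quinn, Baptiste, Sato, Leclerc, Brennan, Johansson, Drummond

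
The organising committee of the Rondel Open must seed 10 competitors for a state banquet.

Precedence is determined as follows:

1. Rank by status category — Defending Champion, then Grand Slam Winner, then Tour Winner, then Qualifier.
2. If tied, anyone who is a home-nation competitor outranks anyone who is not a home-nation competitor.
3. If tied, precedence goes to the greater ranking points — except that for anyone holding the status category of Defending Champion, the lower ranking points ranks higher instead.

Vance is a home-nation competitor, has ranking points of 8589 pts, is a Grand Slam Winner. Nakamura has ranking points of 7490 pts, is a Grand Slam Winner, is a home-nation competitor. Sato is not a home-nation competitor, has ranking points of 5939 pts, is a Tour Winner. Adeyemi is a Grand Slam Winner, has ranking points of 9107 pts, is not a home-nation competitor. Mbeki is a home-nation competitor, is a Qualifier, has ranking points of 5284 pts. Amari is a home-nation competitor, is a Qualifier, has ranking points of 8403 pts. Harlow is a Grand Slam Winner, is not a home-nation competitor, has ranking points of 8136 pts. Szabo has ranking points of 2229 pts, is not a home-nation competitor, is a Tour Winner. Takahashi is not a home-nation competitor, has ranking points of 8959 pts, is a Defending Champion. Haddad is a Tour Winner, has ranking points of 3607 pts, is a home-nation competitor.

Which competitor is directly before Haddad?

By status category: Takahashi (Defending Champion); then Vance, Nakamura, Adeyemi and Harlow (Grand Slam Winner); then Haddad, Sato and Szabo (Tour Winner); then Amari and Mbeki (Qualifier).
Among Vance, Nakamura, Adeyemi and Harlow, a home-nation competitor before not a home-nation competitor: Vance and Nakamura (a home-nation competitor) before Adeyemi and Harlow (not a home-nation competitor).
Among Vance and Nakamura, by ranking points (higher first): Vance (8589 pts) before Nakamura (7490 pts).
Among Adeyemi and Harlow, by ranking points (higher first): Adeyemi (9107 pts) before Harlow (8136 pts).
Among Haddad, Sato and Szabo, a home-nation competitor before not a home-nation competitor: Haddad (a home-nation competitor) before Sato and Szabo (not a home-nation competitor).
Among Sato and Szabo, by ranking points (higher first): Sato (5939 pts) before Szabo (2229 pts).
Amari and Mbeki are each a home-nation competitor, so the next rule applies.
Among Amari and Mbeki, by ranking points (higher first): Amari (8403 pts) before Mbeki (5284 pts).
Order: Takahashi, Vance, Nakamura, Adeyemi, Harlow, Haddad, Sato, Szabo, Amari, Mbeki.

Harlow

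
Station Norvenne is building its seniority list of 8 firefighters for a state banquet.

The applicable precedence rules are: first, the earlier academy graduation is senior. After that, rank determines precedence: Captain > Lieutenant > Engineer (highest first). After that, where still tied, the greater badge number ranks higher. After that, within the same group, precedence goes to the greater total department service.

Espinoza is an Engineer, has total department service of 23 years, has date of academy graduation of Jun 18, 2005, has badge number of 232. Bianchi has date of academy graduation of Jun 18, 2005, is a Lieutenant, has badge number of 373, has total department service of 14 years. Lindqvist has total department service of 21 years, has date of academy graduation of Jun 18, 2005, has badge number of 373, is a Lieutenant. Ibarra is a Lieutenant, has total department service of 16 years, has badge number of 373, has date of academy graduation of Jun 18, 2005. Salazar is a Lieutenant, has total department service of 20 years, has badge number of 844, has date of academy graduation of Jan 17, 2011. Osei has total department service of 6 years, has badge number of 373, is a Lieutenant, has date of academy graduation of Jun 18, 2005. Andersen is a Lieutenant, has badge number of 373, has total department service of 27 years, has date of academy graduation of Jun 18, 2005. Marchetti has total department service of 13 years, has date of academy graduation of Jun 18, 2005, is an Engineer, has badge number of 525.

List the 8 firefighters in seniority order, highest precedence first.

By date of academy graduation (earlier first): Andersen, Lindqvist, Ibarra, Bianchi, Osei, Marchetti and Espinoza (each Jun 18, 2005); then Salazar (Jan 17, 2011).
Among Andersen, Lindqvist, Ibarra, Bianchi, Osei, Marchetti and Espinoza, by rank: Andersen, Lindqvist, Ibarra, Bianchi and Osei (Lieutenant) before Marchetti and Espinoza (Engineer).
Andersen, Lindqvist, Ibarra, Bianchi and Osei all have badge number 373, so the next rule applies.
Among Andersen, Lindqvist, Ibarra, Bianchi and Osei, by total department service (higher first): Andersen (27 years) before Lindqvist (21 years) before Ibarra (16 years) before Bianchi (14 years) before Osei (6 years).
Among Marchetti and Espinoza, by badge number (higher first): Marchetti (525) before Espinoza (232).
Full order: Andersen, Lindqvist, Ibarra, Bianchi, Osei, Marchetti, Espinoza, Salazar.

Andersen, Lindqvist, Ibarra, Bianchi, Osei, Marchetti, Espinoza, Salazar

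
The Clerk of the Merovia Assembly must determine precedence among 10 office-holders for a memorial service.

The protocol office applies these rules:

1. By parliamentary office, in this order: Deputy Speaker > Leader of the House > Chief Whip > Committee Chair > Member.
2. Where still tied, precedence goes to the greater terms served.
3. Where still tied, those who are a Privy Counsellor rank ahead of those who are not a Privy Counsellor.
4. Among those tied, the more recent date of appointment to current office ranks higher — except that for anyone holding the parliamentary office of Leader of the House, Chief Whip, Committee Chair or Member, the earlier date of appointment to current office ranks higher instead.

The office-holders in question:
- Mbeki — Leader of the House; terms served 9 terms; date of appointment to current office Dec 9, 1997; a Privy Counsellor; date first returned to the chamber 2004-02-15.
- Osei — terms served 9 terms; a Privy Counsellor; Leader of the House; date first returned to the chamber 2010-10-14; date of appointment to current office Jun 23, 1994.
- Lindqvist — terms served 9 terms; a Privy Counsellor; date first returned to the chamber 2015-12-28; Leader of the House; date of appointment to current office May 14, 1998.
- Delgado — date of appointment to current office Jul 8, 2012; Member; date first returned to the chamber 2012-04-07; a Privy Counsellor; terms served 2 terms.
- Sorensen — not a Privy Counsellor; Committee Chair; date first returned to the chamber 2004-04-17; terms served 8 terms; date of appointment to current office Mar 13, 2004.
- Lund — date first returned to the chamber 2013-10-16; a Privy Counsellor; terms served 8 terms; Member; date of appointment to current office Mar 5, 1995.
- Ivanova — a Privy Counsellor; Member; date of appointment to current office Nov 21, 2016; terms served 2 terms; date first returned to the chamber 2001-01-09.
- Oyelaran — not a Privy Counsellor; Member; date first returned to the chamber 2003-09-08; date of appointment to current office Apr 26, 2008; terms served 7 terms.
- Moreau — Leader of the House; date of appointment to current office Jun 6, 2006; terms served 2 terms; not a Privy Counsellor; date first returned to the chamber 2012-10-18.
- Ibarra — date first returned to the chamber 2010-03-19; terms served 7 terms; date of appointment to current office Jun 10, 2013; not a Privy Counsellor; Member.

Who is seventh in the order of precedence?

Oyelaran

By parliamentary office: Osei, Mbeki, Lindqvist and Moreau (Leader of the House); then Sorensen (Committee Chair); then Lund, Oyelaran, Ibarra, Delgado and Ivanova (Member).
Among Osei, Mbeki, Lindqvist and Moreau, by terms served (higher first): Osei, Mbeki and Lindqvist (9 terms) before Moreau (2 terms).
Osei, Mbeki and Lindqvist are each a Privy Counsellor, so the next rule applies.
Among Osei, Mbeki and Lindqvist, by date of appointment to current office (earlier first) (reversed rule for this group): Osei (Jun 23, 1994) before Mbeki (Dec 9, 1997) before Lindqvist (May 14, 1998).
Among Lund, Oyelaran, Ibarra, Delgado and Ivanova, by terms served (higher first): Lund (8 terms) before Oyelaran and Ibarra (7 terms) before Delgado and Ivanova (2 terms).
Oyelaran and Ibarra are each not a Privy Counsellor, so the next rule applies.
Among Oyelaran and Ibarra, by date of appointment to current office (earlier first) (reversed rule for this group): Oyelaran (Apr 26, 2008) before Ibarra (Jun 10, 2013).
Delgado and Ivanova are each a Privy Counsellor, so the next rule applies.
Among Delgado and Ivanova, by date of appointment to current office (earlier first) (reversed rule for this group): Delgado (Jul 8, 2012) before Ivanova (Nov 21, 2016).
Order: Osei, Mbeki, Lindqvist, Moreau, Sorensen, Lund, Oyelaran, Ibarra, Delgado, Ivanova.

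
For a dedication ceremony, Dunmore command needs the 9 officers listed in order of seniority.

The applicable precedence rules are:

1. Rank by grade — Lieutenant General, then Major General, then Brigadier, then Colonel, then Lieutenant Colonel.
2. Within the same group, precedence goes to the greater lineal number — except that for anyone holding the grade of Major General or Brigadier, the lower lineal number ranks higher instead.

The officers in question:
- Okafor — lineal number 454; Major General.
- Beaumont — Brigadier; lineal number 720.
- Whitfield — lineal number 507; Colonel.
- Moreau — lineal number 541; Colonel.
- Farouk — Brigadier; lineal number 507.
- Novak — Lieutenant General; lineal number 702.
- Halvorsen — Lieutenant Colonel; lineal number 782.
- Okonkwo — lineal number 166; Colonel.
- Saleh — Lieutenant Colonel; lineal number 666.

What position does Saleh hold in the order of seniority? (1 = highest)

9

By grade: Novak (Lieutenant General); then Okafor (Major General); then Farouk and Beaumont (Brigadier); then Moreau, Whitfield and Okonkwo (Colonel); then Halvorsen and Saleh (Lieutenant Colonel).
Among Farouk and Beaumont, by lineal number (lower first) (reversed rule for this group): Farouk (507) before Beaumont (720).
Among Moreau, Whitfield and Okonkwo, by lineal number (higher first): Moreau (541) before Whitfield (507) before Okonkwo (166).
Among Halvorsen and Saleh, by lineal number (higher first): Halvorsen (782) before Saleh (666).
Order: Novak, Okafor, Farouk, Beaumont, Moreau, Whitfield, Okonkwo, Halvorsen, Saleh. So position 9.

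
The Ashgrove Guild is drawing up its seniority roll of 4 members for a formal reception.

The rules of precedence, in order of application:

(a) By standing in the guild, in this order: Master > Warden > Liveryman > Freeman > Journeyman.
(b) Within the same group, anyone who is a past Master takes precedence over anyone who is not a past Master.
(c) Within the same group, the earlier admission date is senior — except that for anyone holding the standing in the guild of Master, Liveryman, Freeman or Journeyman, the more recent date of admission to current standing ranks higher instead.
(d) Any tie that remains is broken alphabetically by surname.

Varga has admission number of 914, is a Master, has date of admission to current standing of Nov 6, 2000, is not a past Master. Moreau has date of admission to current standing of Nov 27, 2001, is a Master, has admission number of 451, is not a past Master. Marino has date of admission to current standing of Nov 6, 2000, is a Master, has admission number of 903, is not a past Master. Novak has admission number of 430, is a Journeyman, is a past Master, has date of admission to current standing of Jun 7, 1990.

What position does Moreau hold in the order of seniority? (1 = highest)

1

By standing in the guild: Moreau, Marino and Varga (Master); then Novak (Journeyman).
Moreau, Marino and Varga are each not a past Master, so the next rule applies.
Among Moreau, Marino and Varga, by date of admission to current standing (later first) (reversed rule for this group): Moreau (Nov 27, 2001) before Marino and Varga (Nov 6, 2000).
Among Marino and Varga, alphabetically by surname: Marino before Varga.
Order: Moreau, Marino, Varga, Novak. So position 1.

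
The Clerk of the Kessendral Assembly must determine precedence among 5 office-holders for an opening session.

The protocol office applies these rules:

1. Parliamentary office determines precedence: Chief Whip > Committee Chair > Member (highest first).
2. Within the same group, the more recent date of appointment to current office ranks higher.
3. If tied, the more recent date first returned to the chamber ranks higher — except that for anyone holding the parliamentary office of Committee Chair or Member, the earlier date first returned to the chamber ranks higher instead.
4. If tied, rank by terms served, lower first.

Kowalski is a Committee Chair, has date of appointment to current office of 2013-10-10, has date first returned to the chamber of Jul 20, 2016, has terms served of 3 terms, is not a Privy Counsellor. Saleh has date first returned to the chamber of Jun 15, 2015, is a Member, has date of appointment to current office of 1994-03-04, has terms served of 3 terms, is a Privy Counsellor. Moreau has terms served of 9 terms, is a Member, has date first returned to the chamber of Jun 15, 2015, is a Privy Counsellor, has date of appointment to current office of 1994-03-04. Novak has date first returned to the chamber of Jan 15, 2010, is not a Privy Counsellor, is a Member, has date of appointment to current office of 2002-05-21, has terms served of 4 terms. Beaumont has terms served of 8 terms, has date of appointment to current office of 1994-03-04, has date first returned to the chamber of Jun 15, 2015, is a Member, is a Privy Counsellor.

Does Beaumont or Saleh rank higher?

By parliamentary office: Kowalski (Committee Chair); then Novak, Saleh, Beaumont and Moreau (Member).
Among Novak, Saleh, Beaumont and Moreau, by date of appointment to current office (later first): Novak (2002-05-21) before Saleh, Beaumont and Moreau (1994-03-04).
Saleh, Beaumont and Moreau all have date first returned to the chamber Jun 15, 2015, so the next rule applies.
Among Saleh, Beaumont and Moreau, by terms served (lower first): Saleh (3 terms) before Beaumont (8 terms) before Moreau (9 terms).
So Saleh takes precedence.

Saleh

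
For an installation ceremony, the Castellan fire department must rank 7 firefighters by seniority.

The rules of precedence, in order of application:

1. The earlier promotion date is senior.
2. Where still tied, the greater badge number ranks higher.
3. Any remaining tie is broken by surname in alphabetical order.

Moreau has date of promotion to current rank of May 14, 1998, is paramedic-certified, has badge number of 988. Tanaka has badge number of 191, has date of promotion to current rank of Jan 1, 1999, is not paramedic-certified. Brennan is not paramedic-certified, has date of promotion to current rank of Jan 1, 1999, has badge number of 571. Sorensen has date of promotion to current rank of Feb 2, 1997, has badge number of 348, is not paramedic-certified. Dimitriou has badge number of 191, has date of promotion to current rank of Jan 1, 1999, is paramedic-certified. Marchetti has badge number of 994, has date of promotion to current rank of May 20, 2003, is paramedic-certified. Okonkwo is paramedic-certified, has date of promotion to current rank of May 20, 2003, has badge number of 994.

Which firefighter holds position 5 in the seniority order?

Tanaka

By date of promotion to current rank (earlier first): Sorensen (Feb 2, 1997); then Moreau (May 14, 1998); then Brennan, Dimitriou and Tanaka (each Jan 1, 1999); then Marchetti and Okonkwo (both May 20, 2003).
Among Brennan, Dimitriou and Tanaka, by badge number (higher first): Brennan (571) before Dimitriou and Tanaka (191).
Among Dimitriou and Tanaka, alphabetically by surname: Dimitriou before Tanaka.
Marchetti and Okonkwo both have badge number 994, so the next rule applies.
Among Marchetti and Okonkwo, alphabetically by surname: Marchetti before Okonkwo.
Order: Sorensen, Moreau, Brennan, Dimitriou, Tanaka, Marchetti, Okonkwo.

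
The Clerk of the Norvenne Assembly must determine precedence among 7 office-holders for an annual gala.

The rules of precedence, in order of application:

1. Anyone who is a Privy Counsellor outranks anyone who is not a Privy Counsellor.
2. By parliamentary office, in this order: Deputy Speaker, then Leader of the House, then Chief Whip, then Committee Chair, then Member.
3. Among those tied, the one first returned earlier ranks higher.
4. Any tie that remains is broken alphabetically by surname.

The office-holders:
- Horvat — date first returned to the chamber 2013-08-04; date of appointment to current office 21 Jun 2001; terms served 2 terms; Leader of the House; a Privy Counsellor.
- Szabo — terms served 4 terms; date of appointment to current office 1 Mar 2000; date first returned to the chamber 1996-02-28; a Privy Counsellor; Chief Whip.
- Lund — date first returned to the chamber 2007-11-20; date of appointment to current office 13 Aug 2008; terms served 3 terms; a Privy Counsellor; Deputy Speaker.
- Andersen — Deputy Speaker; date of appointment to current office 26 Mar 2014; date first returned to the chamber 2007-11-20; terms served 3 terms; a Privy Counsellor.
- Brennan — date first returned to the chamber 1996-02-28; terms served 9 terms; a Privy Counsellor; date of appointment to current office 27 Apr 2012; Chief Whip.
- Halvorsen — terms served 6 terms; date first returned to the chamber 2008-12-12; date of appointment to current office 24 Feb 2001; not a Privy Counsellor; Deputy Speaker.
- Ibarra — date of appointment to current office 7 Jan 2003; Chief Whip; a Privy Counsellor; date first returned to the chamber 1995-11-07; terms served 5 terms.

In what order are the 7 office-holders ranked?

Andersen, Lund, Horvat, Ibarra, Brennan, Szabo, Halvorsen

By the first rule: Andersen, Lund, Horvat, Ibarra, Brennan and Szabo (each a Privy Counsellor); then Halvorsen (not a Privy Counsellor).
Among Andersen, Lund, Horvat, Ibarra, Brennan and Szabo, by parliamentary office: Andersen and Lund (Deputy Speaker) before Horvat (Leader of the House) before Ibarra, Brennan and Szabo (Chief Whip).
Andersen and Lund both have date first returned to the chamber 2007-11-20, so the next rule applies.
Among Andersen and Lund, alphabetically by surname: Andersen before Lund.
Among Ibarra, Brennan and Szabo, by date first returned to the chamber (earlier first): Ibarra (1995-11-07) before Brennan and Szabo (1996-02-28).
Among Brennan and Szabo, alphabetically by surname: Brennan before Szabo.
Full order: Andersen, Lund, Horvat, Ibarra, Brennan, Szabo, Halvorsen.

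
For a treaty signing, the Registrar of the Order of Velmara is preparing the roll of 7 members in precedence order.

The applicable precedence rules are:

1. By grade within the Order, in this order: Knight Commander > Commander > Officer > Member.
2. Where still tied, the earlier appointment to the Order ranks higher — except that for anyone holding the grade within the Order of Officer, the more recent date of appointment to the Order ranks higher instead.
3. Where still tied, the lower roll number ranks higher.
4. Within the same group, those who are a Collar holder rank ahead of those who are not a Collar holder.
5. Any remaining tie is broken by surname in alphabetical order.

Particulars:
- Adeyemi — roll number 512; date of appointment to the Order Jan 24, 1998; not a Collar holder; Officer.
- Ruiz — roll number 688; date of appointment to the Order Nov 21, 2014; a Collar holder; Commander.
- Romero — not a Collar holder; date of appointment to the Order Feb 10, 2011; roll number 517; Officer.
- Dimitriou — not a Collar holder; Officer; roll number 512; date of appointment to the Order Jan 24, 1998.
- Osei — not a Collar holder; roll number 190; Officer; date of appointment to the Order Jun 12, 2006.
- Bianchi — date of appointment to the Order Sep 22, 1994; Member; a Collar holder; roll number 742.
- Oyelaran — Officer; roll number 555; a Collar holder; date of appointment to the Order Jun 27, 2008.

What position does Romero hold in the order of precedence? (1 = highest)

2

By grade within the Order: Ruiz (Commander); then Romero, Oyelaran, Osei, Adeyemi and Dimitriou (Officer); then Bianchi (Member).
Among Romero, Oyelaran, Osei, Adeyemi and Dimitriou, by date of appointment to the Order (later first) (reversed rule for this group): Romero (Feb 10, 2011) before Oyelaran (Jun 27, 2008) before Osei (Jun 12, 2006) before Adeyemi and Dimitriou (Jan 24, 1998).
Adeyemi and Dimitriou both have roll number 512, so the next rule applies.
Adeyemi and Dimitriou are each not a Collar holder, so the next rule applies.
Among Adeyemi and Dimitriou, alphabetically by surname: Adeyemi before Dimitriou.
Order: Ruiz, Romero, Oyelaran, Osei, Adeyemi, Dimitriou, Bianchi. So position 2.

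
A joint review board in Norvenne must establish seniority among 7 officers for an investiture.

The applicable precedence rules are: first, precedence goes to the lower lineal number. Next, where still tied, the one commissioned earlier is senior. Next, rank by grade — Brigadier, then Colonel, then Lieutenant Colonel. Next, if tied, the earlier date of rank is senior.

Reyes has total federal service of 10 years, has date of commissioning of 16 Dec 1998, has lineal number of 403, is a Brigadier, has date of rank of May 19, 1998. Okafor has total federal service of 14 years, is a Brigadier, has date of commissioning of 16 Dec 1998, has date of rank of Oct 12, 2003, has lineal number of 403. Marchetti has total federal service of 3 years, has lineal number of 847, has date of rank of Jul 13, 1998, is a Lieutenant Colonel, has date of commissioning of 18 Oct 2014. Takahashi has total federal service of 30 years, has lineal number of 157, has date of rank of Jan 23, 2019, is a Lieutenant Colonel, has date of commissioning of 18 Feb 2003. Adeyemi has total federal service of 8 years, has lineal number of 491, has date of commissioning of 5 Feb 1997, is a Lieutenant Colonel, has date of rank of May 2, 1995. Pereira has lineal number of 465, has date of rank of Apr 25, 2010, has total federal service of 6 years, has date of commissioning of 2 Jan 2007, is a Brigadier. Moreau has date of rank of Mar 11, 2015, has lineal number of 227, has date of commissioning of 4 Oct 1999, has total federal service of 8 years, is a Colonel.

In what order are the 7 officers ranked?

By lineal number (lower first): Takahashi (157); then Moreau (227); then Reyes and Okafor (both 403); then Pereira (465); then Adeyemi (491); then Marchetti (847).
Reyes and Okafor both have date of commissioning 16 Dec 1998, so the next rule applies.
Reyes and Okafor are each Brigadier, so the next rule applies.
Among Reyes and Okafor, by date of rank (earlier first): Reyes (May 19, 1998) before Okafor (Oct 12, 2003).
Full order: Takahashi, Moreau, Reyes, Okafor, Pereira, Adeyemi, Marchetti.

Takahashi, Moreau, Reyes, Okafor, Pereira, Adeyemi, Marchetti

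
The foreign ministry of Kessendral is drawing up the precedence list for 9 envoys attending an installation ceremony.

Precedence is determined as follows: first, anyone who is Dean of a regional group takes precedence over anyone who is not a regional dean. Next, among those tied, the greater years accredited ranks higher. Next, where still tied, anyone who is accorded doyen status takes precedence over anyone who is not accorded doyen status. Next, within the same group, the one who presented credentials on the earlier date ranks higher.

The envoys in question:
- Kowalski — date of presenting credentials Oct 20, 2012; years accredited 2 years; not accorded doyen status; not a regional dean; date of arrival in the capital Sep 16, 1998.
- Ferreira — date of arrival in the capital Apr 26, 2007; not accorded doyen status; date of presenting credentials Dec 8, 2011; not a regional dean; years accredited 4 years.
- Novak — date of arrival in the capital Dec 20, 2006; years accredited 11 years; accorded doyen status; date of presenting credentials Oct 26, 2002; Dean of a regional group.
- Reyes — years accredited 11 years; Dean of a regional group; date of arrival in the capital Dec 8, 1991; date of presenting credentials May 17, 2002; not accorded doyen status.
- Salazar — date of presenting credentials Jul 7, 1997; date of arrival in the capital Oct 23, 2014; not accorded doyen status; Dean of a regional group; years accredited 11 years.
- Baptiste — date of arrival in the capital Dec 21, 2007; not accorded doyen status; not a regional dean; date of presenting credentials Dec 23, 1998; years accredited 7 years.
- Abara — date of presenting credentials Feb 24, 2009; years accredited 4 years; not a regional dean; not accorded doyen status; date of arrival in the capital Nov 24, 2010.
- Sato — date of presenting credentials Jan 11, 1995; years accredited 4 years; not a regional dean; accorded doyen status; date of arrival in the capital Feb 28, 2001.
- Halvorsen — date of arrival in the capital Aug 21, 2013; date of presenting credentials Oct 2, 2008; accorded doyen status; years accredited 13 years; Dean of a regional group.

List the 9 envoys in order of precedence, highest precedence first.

By the first rule: Halvorsen, Novak, Salazar and Reyes (each Dean of a regional group); then Baptiste, Sato, Abara, Ferreira and Kowalski (each not a regional dean).
Among Halvorsen, Novak, Salazar and Reyes, by years accredited (higher first): Halvorsen (13 years) before Novak, Salazar and Reyes (11 years).
Among Novak, Salazar and Reyes, accorded doyen status before not accorded doyen status: Novak (accorded doyen status) before Salazar and Reyes (not accorded doyen status).
Among Salazar and Reyes, by date of presenting credentials (earlier first): Salazar (Jul 7, 1997) before Reyes (May 17, 2002).
Among Baptiste, Sato, Abara, Ferreira and Kowalski, by years accredited (higher first): Baptiste (7 years) before Sato, Abara and Ferreira (4 years) before Kowalski (2 years).
Among Sato, Abara and Ferreira, accorded doyen status before not accorded doyen status: Sato (accorded doyen status) before Abara and Ferreira (not accorded doyen status).
Among Abara and Ferreira, by date of presenting credentials (earlier first): Abara (Feb 24, 2009) before Ferreira (Dec 8, 2011).
Full order: Halvorsen, Novak, Salazar, Reyes, Baptiste, Sato, Abara, Ferreira, Kowalski.

Halvorsen, Novak, Salazar, Reyes, Baptiste, Sato, Abara, Ferreira, Kowalski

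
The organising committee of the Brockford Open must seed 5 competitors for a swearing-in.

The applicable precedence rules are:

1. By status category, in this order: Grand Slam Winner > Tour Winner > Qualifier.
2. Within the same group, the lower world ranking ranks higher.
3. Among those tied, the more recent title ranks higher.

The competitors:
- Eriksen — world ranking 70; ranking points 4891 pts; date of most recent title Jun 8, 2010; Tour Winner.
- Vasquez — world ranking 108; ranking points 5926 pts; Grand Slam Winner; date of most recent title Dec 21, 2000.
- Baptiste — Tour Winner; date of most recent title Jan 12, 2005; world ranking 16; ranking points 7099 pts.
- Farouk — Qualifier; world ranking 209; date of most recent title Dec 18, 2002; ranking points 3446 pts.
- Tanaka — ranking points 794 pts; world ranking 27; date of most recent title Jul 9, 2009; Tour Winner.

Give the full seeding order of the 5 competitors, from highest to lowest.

Vasquez, Baptiste, Tanaka, Eriksen, Farouk

By status category: Vasquez (Grand Slam Winner); then Baptiste, Tanaka and Eriksen (Tour Winner); then Farouk (Qualifier).
Among Baptiste, Tanaka and Eriksen, by world ranking (lower first): Baptiste (16) before Tanaka (27) before Eriksen (70).
Full order: Vasquez, Baptiste, Tanaka, Eriksen, Farouk.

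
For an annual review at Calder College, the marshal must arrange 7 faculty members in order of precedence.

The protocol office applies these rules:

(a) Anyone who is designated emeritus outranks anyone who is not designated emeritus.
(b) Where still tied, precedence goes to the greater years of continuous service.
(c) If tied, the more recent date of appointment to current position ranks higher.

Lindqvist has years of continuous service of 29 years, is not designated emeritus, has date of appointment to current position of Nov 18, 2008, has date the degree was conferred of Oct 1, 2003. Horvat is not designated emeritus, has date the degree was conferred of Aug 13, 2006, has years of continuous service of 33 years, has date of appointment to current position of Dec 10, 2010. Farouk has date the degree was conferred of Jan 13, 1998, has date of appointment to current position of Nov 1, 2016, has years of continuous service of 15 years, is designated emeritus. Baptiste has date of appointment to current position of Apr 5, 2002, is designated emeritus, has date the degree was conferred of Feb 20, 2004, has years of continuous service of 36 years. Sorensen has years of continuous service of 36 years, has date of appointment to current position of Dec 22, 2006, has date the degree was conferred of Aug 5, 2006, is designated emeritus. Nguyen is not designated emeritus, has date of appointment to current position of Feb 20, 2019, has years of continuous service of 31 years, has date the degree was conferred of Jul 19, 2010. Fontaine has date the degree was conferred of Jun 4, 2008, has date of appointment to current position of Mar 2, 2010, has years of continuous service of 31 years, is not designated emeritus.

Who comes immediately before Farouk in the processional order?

By the first rule: Sorensen, Baptiste and Farouk (each designated emeritus); then Horvat, Nguyen, Fontaine and Lindqvist (each not designated emeritus).
Among Sorensen, Baptiste and Farouk, by years of continuous service (higher first): Sorensen and Baptiste (36 years) before Farouk (15 years).
Among Sorensen and Baptiste, by date of appointment to current position (later first): Sorensen (Dec 22, 2006) before Baptiste (Apr 5, 2002).
Among Horvat, Nguyen, Fontaine and Lindqvist, by years of continuous service (higher first): Horvat (33 years) before Nguyen and Fontaine (31 years) before Lindqvist (29 years).
Among Nguyen and Fontaine, by date of appointment to current position (later first): Nguyen (Feb 20, 2019) before Fontaine (Mar 2, 2010).
Order: Sorensen, Baptiste, Farouk, Horvat, Nguyen, Fontaine, Lindqvist.

Baptiste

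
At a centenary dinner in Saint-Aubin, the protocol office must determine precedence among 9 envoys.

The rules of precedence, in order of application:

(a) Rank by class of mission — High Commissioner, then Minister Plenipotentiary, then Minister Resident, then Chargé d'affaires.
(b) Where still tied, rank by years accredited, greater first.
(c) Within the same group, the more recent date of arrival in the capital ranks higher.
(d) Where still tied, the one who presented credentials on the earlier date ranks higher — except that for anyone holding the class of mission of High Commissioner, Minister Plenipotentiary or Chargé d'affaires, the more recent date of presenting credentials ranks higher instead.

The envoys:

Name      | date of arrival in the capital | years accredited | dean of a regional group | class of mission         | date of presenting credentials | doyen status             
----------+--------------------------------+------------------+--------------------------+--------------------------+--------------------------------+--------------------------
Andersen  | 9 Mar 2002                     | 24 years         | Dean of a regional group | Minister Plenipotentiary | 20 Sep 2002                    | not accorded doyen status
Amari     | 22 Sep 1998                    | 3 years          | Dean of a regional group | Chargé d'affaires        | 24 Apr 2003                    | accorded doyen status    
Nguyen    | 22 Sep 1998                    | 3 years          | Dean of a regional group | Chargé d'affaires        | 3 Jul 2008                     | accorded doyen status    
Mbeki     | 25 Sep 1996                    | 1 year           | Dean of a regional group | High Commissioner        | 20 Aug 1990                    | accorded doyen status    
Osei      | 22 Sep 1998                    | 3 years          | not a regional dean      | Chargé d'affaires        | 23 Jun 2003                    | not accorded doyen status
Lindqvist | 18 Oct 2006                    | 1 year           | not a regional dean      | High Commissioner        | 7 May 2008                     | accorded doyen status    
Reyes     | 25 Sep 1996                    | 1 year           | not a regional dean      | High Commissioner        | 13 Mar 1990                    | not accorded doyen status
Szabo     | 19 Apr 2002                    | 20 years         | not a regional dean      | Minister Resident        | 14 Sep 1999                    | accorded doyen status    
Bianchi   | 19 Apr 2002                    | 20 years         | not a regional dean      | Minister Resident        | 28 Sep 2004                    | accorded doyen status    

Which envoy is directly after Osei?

Amari

By class of mission: Lindqvist, Mbeki and Reyes (High Commissioner); then Andersen (Minister Plenipotentiary); then Szabo and Bianchi (Minister Resident); then Nguyen, Osei and Amari (Chargé d'affaires).
Lindqvist, Mbeki and Reyes all have years accredited 1 year, so the next rule applies.
Among Lindqvist, Mbeki and Reyes, by date of arrival in the capital (later first): Lindqvist (18 Oct 2006) before Mbeki and Reyes (25 Sep 1996).
Among Mbeki and Reyes, by date of presenting credentials (later first) (reversed rule for this group): Mbeki (20 Aug 1990) before Reyes (13 Mar 1990).
Szabo and Bianchi both have years accredited 20 years, so the next rule applies.
Szabo and Bianchi both have date of arrival in the capital 19 Apr 2002, so the next rule applies.
Among Szabo and Bianchi, by date of presenting credentials (earlier first): Szabo (14 Sep 1999) before Bianchi (28 Sep 2004).
Nguyen, Osei and Amari all have years accredited 3 years, so the next rule applies.
Nguyen, Osei and Amari all have date of arrival in the capital 22 Sep 1998, so the next rule applies.
Among Nguyen, Osei and Amari, by date of presenting credentials (later first) (reversed rule for this group): Nguyen (3 Jul 2008) before Osei (23 Jun 2003) before Amari (24 Apr 2003).
Order: Lindqvist, Mbeki, Reyes, Andersen, Szabo, Bianchi, Nguyen, Osei, Amari.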